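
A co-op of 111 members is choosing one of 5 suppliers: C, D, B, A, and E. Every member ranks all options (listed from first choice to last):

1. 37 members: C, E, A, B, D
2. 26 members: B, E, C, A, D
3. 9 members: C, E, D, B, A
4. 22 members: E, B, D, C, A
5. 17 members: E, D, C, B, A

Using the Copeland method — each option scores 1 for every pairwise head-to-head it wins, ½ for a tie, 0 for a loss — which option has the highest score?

E

C: beats D, B, and A; loses to E → score 3.
D: loses to C, B, A, and E → score 0.
B: beats D and A; loses to C and E → score 2.
A: beats D; loses to C, B, and E → score 1.
E: beats C, D, B, and A → score 4.
E has the best pairwise record.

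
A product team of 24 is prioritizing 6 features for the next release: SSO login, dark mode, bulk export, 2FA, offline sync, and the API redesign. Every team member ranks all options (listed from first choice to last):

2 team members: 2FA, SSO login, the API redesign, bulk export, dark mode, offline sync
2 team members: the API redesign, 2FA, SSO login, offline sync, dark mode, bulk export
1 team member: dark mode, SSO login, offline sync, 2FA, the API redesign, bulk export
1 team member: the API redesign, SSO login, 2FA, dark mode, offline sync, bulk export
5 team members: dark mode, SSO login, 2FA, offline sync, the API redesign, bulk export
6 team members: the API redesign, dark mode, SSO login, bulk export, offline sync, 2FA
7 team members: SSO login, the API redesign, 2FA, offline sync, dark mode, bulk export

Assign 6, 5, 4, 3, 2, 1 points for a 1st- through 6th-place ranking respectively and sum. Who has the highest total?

SSO login

SSO login: 2·5 + 2·4 + 1·5 + 1·5 + 5·5 + 6·4 + 7·6 = 119
dark mode: 2·2 + 2·2 + 1·6 + 1·3 + 5·6 + 6·5 + 7·2 = 91
bulk export: 2·3 + 2·1 + 1·1 + 1·1 + 5·1 + 6·3 + 7·1 = 40
2FA: 2·6 + 2·5 + 1·3 + 1·4 + 5·4 + 6·1 + 7·4 = 83
offline sync: 2·1 + 2·3 + 1·4 + 1·2 + 5·3 + 6·2 + 7·3 = 62
the API redesign: 2·4 + 2·6 + 1·2 + 1·6 + 5·2 + 6·6 + 7·5 = 109
SSO login has the highest Borda score (119).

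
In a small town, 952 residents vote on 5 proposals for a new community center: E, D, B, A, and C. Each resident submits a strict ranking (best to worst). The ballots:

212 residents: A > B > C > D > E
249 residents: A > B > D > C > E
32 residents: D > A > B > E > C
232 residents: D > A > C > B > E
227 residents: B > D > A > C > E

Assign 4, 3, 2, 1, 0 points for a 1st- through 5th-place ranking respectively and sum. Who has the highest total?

A

E: 212·0 + 249·0 + 32·1 + 232·0 + 227·0 = 32
D: 212·1 + 249·2 + 32·4 + 232·4 + 227·3 = 2447
B: 212·3 + 249·3 + 32·2 + 232·1 + 227·4 = 2587
A: 212·4 + 249·4 + 32·3 + 232·3 + 227·2 = 3090
C: 212·2 + 249·1 + 32·0 + 232·2 + 227·1 = 1364
A has the highest Borda score (3090).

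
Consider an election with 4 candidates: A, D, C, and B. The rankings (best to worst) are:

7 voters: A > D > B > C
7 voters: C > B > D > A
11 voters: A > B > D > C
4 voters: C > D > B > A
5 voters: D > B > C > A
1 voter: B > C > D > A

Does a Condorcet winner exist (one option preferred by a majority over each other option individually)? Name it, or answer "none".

A vs D: 18–17 for A.
A vs C: 18–17 for A.
A vs B: 18–17 for A.
A beats every other option head-to-head.

A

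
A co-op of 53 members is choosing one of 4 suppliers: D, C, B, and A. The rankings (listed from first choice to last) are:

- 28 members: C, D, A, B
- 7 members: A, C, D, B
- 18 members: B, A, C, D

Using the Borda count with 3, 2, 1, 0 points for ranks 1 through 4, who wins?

D: 28·2 + 7·1 + 18·0 = 63
C: 28·3 + 7·2 + 18·1 = 116
B: 28·0 + 7·0 + 18·3 = 54
A: 28·1 + 7·3 + 18·2 = 85
C has the highest Borda score (116).

C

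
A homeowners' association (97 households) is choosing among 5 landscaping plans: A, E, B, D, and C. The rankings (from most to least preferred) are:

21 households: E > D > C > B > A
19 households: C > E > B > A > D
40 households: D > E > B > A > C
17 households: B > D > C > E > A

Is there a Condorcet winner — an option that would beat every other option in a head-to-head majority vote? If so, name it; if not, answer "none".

D vs A: 78–19 for D.
D vs E: 57–40 for D.
D vs B: 61–36 for D.
D vs C: 78–19 for D.
D beats every other option head-to-head.

D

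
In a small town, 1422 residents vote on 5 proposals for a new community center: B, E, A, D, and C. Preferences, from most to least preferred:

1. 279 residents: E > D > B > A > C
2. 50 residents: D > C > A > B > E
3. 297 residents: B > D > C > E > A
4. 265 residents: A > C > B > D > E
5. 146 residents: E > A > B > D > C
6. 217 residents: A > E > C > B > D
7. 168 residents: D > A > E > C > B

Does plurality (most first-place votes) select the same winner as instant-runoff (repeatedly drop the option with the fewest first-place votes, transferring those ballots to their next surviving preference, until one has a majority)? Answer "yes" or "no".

no

Plurality — first-place votes: B 297, E 425, A 482, D 218, C 0. Winner: A.
Instant-runoff — R1 B 297, E 425, A 482, D 218, C 0 (C out); R2 B 297, E 425, A 482, D 218 (D out); R3 B 297, E 425, A 700 (B out); R4 E 722, A 700 (E winner). Winner: E.
The two methods disagree.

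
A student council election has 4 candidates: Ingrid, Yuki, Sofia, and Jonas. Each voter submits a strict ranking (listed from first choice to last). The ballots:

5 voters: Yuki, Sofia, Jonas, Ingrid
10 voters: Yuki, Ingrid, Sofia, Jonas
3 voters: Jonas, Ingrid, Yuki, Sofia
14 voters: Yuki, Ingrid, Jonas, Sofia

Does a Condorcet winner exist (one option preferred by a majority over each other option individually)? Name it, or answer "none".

Yuki vs Ingrid: 29–3 for Yuki.
Yuki vs Sofia: 32–0 for Yuki.
Yuki vs Jonas: 29–3 for Yuki.
Yuki beats every other option head-to-head.

Yuki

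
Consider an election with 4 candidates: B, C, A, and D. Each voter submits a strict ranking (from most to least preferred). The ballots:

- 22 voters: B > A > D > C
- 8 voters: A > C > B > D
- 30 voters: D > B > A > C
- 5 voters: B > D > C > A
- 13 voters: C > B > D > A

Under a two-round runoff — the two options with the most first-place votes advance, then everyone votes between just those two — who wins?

B

Round 1 first-place votes: B 27, C 13, A 8, D 30.
D and B advance.
Runoff: D is preferred to B by 30 voters; B by 48.
B wins the runoff.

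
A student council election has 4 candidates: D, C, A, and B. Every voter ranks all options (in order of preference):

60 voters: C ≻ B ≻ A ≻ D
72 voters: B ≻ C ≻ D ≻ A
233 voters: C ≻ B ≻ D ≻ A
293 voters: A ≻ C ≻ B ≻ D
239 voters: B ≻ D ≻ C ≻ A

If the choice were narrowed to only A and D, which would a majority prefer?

D

Voters preferring A to D: 353; preferring D to A: 544.
D wins the head-to-head.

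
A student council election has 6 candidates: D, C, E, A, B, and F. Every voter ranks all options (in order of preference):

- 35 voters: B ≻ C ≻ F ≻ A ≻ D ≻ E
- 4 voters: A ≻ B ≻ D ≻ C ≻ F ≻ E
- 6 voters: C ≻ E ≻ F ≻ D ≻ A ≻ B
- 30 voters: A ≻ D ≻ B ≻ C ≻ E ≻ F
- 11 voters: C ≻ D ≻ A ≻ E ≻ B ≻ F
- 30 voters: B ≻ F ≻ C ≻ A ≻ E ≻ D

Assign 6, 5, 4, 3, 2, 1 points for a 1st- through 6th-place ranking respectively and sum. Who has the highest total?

D: 35·2 + 4·4 + 6·3 + 30·5 + 11·5 + 30·1 = 339
C: 35·5 + 4·3 + 6·6 + 30·3 + 11·6 + 30·4 = 499
E: 35·1 + 4·1 + 6·5 + 30·2 + 11·3 + 30·2 = 222
A: 35·3 + 4·6 + 6·2 + 30·6 + 11·4 + 30·3 = 455
B: 35·6 + 4·5 + 6·1 + 30·4 + 11·2 + 30·6 = 558
F: 35·4 + 4·2 + 6·4 + 30·1 + 11·1 + 30·5 = 363
B has the highest Borda score (558).

B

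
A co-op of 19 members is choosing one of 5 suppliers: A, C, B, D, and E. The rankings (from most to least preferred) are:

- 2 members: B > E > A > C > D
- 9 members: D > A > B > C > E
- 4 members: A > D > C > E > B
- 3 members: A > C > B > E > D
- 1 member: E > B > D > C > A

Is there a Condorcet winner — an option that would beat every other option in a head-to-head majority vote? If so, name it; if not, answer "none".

D

D vs A: 10–9 for D.
D vs C: 14–5 for D.
D vs B: 13–6 for D.
D vs E: 13–6 for D.
D beats every other option head-to-head.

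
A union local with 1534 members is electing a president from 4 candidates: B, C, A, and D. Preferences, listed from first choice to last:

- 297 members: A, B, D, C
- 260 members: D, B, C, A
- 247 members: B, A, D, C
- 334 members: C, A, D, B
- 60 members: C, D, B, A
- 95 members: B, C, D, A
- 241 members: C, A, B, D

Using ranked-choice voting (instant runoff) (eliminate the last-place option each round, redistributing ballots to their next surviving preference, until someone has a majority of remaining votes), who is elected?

Round 1: B 342, C 635, A 297, D 260. Eliminate D.
Round 2: B 602, C 635, A 297. Eliminate A.
Round 3: B 899, C 635. B has a majority.

B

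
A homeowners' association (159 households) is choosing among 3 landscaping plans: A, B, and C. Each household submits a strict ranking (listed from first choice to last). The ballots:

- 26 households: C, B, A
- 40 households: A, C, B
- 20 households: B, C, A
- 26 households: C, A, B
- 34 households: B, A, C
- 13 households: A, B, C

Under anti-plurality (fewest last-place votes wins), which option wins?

Last-place votes: A 46, B 66, C 47.
A is ranked last by the fewest voters, so A wins.

A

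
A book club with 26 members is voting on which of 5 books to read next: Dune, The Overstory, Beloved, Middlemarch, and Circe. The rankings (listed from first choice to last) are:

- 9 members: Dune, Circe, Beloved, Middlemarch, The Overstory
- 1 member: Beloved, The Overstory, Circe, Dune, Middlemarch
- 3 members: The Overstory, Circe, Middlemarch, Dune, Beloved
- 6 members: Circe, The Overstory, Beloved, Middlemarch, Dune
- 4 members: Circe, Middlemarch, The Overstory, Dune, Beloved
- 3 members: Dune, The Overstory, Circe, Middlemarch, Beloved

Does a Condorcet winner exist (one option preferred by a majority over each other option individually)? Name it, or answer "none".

Circe vs Dune: 14–12 for Circe.
Circe vs The Overstory: 19–7 for Circe.
Circe vs Beloved: 25–1 for Circe.
Circe vs Middlemarch: 26–0 for Circe.
Circe beats every other option head-to-head.

Circe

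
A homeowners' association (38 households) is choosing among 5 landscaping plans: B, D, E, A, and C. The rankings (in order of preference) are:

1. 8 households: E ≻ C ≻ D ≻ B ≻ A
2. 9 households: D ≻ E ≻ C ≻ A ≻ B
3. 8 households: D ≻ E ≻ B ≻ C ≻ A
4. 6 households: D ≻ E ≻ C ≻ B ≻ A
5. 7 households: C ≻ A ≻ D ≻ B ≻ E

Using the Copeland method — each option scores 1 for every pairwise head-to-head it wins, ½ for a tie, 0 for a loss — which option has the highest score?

B: beats A; loses to D, E, and C → score 1.
D: beats B, E, A, and C → score 4.
E: beats B, A, and C; loses to D → score 3.
A: loses to B, D, E, and C → score 0.
C: beats B and A; loses to D and E → score 2.
D has the best pairwise record.

D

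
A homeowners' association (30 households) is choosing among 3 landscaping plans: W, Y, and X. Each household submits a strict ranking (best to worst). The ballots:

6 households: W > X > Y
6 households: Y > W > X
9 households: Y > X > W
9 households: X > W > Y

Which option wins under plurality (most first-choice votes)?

Y

First-place votes: W 6, Y 15, X 9.
Y has the most first-place votes.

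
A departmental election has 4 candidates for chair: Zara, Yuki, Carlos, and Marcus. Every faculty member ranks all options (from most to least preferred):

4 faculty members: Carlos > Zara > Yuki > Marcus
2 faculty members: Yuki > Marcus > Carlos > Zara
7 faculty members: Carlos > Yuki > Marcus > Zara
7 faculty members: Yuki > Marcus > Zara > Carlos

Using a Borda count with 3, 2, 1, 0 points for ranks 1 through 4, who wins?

Zara: 4·2 + 2·0 + 7·0 + 7·1 = 15
Yuki: 4·1 + 2·3 + 7·2 + 7·3 = 45
Carlos: 4·3 + 2·1 + 7·3 + 7·0 = 35
Marcus: 4·0 + 2·2 + 7·1 + 7·2 = 25
Yuki has the highest Borda score (45).

Yuki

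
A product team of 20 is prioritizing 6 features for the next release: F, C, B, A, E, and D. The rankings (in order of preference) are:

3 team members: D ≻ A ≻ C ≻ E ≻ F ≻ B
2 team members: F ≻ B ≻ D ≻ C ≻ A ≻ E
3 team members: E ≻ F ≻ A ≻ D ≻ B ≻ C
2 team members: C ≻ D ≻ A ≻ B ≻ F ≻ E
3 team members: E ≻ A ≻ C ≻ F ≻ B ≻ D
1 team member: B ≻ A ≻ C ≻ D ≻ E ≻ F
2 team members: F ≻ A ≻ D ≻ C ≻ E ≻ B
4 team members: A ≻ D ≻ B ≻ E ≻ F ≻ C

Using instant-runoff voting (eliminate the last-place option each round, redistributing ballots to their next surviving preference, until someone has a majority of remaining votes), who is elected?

Round 1: F 4, C 2, B 1, A 4, E 6, D 3. Eliminate B.
Round 2: F 4, C 2, A 5, E 6, D 3. Eliminate C.
Round 3: F 4, A 5, E 6, D 5. Eliminate F.
Round 4: A 7, E 6, D 7. Eliminate E.
Round 5: A 13, D 7. A has a majority.

A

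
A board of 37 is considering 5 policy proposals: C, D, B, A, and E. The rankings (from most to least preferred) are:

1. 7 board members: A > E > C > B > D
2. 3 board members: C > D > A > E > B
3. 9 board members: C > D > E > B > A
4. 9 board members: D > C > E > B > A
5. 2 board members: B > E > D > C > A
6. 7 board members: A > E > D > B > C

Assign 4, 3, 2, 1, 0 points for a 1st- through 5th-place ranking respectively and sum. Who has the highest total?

C

C: 7·2 + 3·4 + 9·4 + 9·3 + 2·1 + 7·0 = 91
D: 7·0 + 3·3 + 9·3 + 9·4 + 2·2 + 7·2 = 90
B: 7·1 + 3·0 + 9·1 + 9·1 + 2·4 + 7·1 = 40
A: 7·4 + 3·2 + 9·0 + 9·0 + 2·0 + 7·4 = 62
E: 7·3 + 3·1 + 9·2 + 9·2 + 2·3 + 7·3 = 87
C has the highest Borda score (91).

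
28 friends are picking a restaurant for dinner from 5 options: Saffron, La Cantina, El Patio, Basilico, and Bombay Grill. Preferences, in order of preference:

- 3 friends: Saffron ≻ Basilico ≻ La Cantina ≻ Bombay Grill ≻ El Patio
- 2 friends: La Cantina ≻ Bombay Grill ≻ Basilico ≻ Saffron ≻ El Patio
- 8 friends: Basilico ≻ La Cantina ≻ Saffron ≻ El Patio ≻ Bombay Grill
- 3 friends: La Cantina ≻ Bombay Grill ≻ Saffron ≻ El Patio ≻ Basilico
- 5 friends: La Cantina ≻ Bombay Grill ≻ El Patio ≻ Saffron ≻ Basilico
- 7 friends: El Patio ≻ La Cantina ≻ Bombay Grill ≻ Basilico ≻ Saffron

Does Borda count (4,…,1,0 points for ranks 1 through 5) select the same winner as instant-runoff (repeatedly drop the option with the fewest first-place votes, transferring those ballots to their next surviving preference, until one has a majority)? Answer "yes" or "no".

yes

Borda — scores: Saffron 41, La Cantina 91, El Patio 49, Basilico 52, Bombay Grill 47. Winner: La Cantina.
Instant-runoff — R1 Saffron 3, La Cantina 10, El Patio 7, Basilico 8, Bombay Grill 0 (Bombay Grill out); R2 Saffron 3, La Cantina 10, El Patio 7, Basilico 8 (Saffron out); R3 La Cantina 10, El Patio 7, Basilico 11 (El Patio out); R4 La Cantina 17, Basilico 11 (La Cantina winner). Winner: La Cantina.
The two methods agree.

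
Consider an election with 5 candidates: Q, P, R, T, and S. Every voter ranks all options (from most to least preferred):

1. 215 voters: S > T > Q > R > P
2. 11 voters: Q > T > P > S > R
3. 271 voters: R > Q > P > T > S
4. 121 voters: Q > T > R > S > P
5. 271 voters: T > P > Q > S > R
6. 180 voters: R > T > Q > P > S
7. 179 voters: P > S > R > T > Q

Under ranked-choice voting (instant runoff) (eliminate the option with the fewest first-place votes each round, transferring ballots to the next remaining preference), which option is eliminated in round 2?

Round 1: Q 132, P 179, R 451, T 271, S 215. Eliminate Q.
Round 2: P 179, R 451, T 403, S 215. Eliminate P.

P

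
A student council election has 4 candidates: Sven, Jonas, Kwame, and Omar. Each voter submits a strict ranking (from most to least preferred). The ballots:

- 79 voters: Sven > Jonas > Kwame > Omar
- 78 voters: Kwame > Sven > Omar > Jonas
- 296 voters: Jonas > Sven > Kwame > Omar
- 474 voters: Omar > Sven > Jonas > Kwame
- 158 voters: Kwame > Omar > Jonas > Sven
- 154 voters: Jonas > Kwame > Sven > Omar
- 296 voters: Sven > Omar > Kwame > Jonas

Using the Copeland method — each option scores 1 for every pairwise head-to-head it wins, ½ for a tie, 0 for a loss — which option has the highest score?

Sven

Sven: beats Jonas, Kwame, and Omar → score 3.
Jonas: beats Kwame; loses to Sven and Omar → score 1.
Kwame: loses to Sven, Jonas, and Omar → score 0.
Omar: beats Jonas and Kwame; loses to Sven → score 2.
Sven has the best pairwise record.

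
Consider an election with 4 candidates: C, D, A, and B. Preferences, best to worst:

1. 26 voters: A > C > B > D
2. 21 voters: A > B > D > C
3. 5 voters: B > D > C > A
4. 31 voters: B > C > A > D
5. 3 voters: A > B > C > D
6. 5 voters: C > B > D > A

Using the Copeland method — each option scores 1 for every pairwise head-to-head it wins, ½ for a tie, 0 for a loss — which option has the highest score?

A

C: beats D; loses to A and B → score 1.
D: loses to C, A, and B → score 0.
A: beats C, D, and B → score 3.
B: beats C and D; loses to A → score 2.
A has the best pairwise record.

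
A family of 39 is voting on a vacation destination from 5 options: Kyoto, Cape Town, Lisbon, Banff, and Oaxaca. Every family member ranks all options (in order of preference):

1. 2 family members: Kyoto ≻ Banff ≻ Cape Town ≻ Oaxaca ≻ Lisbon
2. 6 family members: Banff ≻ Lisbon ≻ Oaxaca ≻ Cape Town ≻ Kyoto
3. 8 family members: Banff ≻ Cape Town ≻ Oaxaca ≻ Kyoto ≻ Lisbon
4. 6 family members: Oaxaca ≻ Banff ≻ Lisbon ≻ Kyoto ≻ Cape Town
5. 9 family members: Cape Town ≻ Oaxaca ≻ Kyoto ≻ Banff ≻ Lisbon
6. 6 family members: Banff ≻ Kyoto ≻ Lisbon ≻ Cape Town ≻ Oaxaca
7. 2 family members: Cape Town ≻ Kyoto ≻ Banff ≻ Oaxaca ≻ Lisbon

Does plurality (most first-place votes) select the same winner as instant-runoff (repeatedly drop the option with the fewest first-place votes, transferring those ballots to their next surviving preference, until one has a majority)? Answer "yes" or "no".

Plurality — first-place votes: Kyoto 2, Cape Town 11, Lisbon 0, Banff 20, Oaxaca 6. Winner: Banff.
Instant-runoff — R1 Kyoto 2, Cape Town 11, Lisbon 0, Banff 20, Oaxaca 6 (Banff winner). Winner: Banff.
The two methods agree.

yes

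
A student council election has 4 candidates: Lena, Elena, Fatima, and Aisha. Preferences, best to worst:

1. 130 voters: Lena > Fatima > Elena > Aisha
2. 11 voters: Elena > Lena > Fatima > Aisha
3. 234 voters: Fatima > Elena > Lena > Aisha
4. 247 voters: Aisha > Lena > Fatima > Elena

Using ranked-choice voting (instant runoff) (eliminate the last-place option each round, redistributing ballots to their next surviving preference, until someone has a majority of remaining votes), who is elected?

Fatima

Round 1: Lena 130, Elena 11, Fatima 234, Aisha 247. Eliminate Elena.
Round 2: Lena 141, Fatima 234, Aisha 247. Eliminate Lena.
Round 3: Fatima 375, Aisha 247. Fatima has a majority.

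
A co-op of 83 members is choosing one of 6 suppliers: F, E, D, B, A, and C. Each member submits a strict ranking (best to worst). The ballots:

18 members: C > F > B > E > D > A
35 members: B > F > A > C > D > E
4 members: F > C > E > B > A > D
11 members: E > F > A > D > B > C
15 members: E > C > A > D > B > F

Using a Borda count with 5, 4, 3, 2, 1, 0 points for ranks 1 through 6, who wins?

F: 18·4 + 35·4 + 4·5 + 11·4 + 15·0 = 276
E: 18·2 + 35·0 + 4·3 + 11·5 + 15·5 = 178
D: 18·1 + 35·1 + 4·0 + 11·2 + 15·2 = 105
B: 18·3 + 35·5 + 4·2 + 11·1 + 15·1 = 263
A: 18·0 + 35·3 + 4·1 + 11·3 + 15·3 = 187
C: 18·5 + 35·2 + 4·4 + 11·0 + 15·4 = 236
F has the highest Borda score (276).

F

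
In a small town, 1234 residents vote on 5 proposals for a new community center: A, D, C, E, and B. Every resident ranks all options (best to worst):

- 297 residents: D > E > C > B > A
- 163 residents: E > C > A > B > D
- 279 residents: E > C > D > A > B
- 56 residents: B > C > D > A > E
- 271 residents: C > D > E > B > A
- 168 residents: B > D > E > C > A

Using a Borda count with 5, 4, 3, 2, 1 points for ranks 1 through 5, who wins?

E

A: 297·1 + 163·3 + 279·2 + 56·2 + 271·1 + 168·1 = 1895
D: 297·5 + 163·1 + 279·3 + 56·3 + 271·4 + 168·4 = 4409
C: 297·3 + 163·4 + 279·4 + 56·4 + 271·5 + 168·2 = 4574
E: 297·4 + 163·5 + 279·5 + 56·1 + 271·3 + 168·3 = 4771
B: 297·2 + 163·2 + 279·1 + 56·5 + 271·2 + 168·5 = 2861
E has the highest Borda score (4771).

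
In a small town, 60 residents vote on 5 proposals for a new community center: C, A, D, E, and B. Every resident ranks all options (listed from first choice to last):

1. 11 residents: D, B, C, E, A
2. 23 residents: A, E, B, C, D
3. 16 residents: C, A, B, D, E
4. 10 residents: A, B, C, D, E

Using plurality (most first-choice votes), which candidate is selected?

A

First-place votes: C 16, A 33, D 11, E 0, B 0.
A has the most first-place votes.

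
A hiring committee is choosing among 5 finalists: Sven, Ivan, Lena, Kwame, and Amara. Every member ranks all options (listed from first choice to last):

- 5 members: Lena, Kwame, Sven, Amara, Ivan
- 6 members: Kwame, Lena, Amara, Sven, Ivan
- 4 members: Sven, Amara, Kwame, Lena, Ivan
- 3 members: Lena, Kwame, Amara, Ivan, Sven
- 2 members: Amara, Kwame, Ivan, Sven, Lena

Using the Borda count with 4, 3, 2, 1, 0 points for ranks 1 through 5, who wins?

Sven: 5·2 + 6·1 + 4·4 + 3·0 + 2·1 = 34
Ivan: 5·0 + 6·0 + 4·0 + 3·1 + 2·2 = 7
Lena: 5·4 + 6·3 + 4·1 + 3·4 + 2·0 = 54
Kwame: 5·3 + 6·4 + 4·2 + 3·3 + 2·3 = 62
Amara: 5·1 + 6·2 + 4·3 + 3·2 + 2·4 = 43
Kwame has the highest Borda score (62).

Kwame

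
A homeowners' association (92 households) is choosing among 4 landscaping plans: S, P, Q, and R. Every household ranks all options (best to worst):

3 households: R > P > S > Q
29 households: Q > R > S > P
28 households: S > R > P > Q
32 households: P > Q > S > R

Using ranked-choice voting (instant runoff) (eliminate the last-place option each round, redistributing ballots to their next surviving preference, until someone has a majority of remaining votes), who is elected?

Round 1: S 28, P 32, Q 29, R 3. Eliminate R.
Round 2: S 28, P 35, Q 29. Eliminate S.
Round 3: P 63, Q 29. P has a majority.

P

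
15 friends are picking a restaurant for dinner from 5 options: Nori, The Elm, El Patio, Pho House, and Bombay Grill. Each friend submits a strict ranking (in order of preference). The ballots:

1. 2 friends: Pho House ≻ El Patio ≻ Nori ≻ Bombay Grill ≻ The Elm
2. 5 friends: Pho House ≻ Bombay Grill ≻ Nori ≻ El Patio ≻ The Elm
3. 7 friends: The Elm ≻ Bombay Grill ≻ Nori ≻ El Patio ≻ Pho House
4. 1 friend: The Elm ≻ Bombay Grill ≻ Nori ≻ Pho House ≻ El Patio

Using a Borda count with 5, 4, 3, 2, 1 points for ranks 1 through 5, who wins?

Bombay Grill

Nori: 2·3 + 5·3 + 7·3 + 1·3 = 45
The Elm: 2·1 + 5·1 + 7·5 + 1·5 = 47
El Patio: 2·4 + 5·2 + 7·2 + 1·1 = 33
Pho House: 2·5 + 5·5 + 7·1 + 1·2 = 44
Bombay Grill: 2·2 + 5·4 + 7·4 + 1·4 = 56
Bombay Grill has the highest Borda score (56).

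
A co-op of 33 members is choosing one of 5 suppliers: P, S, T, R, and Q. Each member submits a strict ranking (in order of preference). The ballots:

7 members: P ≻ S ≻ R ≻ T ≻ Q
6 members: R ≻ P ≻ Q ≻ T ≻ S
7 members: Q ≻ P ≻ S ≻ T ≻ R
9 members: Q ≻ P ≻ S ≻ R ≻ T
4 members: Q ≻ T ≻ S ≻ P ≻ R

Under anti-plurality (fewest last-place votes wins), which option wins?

P

Last-place votes: P 0, S 6, T 9, R 11, Q 7.
P is ranked last by the fewest voters, so P wins.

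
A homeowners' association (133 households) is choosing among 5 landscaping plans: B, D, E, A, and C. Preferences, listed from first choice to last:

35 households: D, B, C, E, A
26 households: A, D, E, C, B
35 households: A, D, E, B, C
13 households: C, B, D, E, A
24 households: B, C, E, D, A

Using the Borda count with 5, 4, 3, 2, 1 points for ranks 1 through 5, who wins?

D

B: 35·4 + 26·1 + 35·2 + 13·4 + 24·5 = 408
D: 35·5 + 26·4 + 35·4 + 13·3 + 24·2 = 506
E: 35·2 + 26·3 + 35·3 + 13·2 + 24·3 = 351
A: 35·1 + 26·5 + 35·5 + 13·1 + 24·1 = 377
C: 35·3 + 26·2 + 35·1 + 13·5 + 24·4 = 353
D has the highest Borda score (506).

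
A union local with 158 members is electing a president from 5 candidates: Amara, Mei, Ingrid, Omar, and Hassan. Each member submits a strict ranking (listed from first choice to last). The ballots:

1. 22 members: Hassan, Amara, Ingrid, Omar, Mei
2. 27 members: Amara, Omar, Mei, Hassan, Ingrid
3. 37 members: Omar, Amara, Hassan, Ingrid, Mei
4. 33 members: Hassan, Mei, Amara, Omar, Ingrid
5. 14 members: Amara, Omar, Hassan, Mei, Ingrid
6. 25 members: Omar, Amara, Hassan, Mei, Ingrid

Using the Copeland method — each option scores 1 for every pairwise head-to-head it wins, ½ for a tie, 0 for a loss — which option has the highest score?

Amara

Amara: beats Mei, Ingrid, Omar, and Hassan → score 4.
Mei: beats Ingrid; loses to Amara, Omar, and Hassan → score 1.
Ingrid: loses to Amara, Mei, Omar, and Hassan → score 0.
Omar: beats Mei, Ingrid, and Hassan; loses to Amara → score 3.
Hassan: beats Mei and Ingrid; loses to Amara and Omar → score 2.
Amara has the best pairwise record.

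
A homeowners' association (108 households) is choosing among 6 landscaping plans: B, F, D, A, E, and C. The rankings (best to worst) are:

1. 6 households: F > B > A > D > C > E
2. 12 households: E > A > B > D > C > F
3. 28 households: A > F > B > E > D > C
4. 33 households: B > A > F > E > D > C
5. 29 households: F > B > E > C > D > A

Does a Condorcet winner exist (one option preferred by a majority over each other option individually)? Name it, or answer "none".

none

Checking pairwise contests:
F beats B 63–45.
A beats F 73–35.
B beats D 108–0.
B beats A 68–40.
B beats E 96–12.
B beats C 108–0.
Every option loses at least one head-to-head, so there is no Condorcet winner.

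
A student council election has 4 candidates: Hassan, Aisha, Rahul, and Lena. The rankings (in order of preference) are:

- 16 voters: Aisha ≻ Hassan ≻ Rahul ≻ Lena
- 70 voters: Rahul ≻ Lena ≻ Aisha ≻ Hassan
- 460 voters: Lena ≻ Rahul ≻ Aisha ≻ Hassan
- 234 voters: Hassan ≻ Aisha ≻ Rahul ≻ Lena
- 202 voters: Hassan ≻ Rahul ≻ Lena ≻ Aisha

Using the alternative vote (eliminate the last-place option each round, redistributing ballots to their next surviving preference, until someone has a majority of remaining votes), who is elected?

Round 1: Hassan 436, Aisha 16, Rahul 70, Lena 460. Eliminate Aisha.
Round 2: Hassan 452, Rahul 70, Lena 460. Eliminate Rahul.
Round 3: Hassan 452, Lena 530. Lena has a majority.

Lena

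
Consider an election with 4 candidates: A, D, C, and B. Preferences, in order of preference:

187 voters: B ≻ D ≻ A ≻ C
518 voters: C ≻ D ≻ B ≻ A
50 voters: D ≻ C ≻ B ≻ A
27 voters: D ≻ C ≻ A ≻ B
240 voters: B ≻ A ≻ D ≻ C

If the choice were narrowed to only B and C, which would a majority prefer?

Voters preferring B to C: 427; preferring C to B: 595.
C wins the head-to-head.

C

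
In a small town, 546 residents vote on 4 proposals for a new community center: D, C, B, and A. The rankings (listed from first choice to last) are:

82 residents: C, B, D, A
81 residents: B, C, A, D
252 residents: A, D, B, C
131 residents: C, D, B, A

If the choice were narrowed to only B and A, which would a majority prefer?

Voters preferring B to A: 294; preferring A to B: 252.
B wins the head-to-head.

B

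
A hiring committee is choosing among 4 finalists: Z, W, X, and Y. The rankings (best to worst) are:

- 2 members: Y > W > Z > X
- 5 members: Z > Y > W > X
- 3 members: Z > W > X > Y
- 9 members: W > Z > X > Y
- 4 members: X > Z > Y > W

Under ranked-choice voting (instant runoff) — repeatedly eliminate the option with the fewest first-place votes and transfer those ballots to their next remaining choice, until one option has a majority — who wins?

Round 1: Z 8, W 9, X 4, Y 2. Eliminate Y.
Round 2: Z 8, W 11, X 4. Eliminate X.
Round 3: Z 12, W 11. Z has a majority.

Z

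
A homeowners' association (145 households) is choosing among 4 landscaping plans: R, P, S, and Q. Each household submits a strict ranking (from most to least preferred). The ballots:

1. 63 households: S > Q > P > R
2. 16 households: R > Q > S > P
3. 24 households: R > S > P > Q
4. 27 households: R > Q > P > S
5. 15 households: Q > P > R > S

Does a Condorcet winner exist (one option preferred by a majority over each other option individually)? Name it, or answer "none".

Checking pairwise contests:
P beats R 78–67.
S beats P 103–42.
R beats S 82–63.
S beats Q 87–58.
Every option loses at least one head-to-head, so there is no Condorcet winner.

none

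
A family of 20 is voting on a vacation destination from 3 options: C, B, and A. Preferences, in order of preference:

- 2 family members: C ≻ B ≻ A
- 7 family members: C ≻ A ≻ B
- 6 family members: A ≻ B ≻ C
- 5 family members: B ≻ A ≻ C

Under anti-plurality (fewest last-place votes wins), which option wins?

A

Last-place votes: C 11, B 7, A 2.
A is ranked last by the fewest voters, so A wins.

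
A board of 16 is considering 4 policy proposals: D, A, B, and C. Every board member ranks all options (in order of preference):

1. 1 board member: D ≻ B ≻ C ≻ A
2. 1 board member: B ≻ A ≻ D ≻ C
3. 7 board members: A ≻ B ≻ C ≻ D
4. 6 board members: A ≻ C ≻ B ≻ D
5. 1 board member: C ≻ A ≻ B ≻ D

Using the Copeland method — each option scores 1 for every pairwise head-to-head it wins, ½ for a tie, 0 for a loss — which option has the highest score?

A

D: loses to A, B, and C → score 0.
A: beats D, B, and C → score 3.
B: beats D and C; loses to A → score 2.
C: beats D; loses to A and B → score 1.
A has the best pairwise record.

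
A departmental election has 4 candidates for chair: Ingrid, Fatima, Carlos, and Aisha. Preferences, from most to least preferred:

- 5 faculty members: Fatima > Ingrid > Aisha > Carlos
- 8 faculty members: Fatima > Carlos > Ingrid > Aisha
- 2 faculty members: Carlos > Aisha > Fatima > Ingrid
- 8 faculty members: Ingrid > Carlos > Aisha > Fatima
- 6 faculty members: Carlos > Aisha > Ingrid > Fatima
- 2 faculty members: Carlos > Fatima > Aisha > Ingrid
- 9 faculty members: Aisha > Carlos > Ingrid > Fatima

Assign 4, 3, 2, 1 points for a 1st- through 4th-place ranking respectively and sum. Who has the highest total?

Carlos

Ingrid: 5·3 + 8·2 + 2·1 + 8·4 + 6·2 + 2·1 + 9·2 = 97
Fatima: 5·4 + 8·4 + 2·2 + 8·1 + 6·1 + 2·3 + 9·1 = 85
Carlos: 5·1 + 8·3 + 2·4 + 8·3 + 6·4 + 2·4 + 9·3 = 120
Aisha: 5·2 + 8·1 + 2·3 + 8·2 + 6·3 + 2·2 + 9·4 = 98
Carlos has the highest Borda score (120).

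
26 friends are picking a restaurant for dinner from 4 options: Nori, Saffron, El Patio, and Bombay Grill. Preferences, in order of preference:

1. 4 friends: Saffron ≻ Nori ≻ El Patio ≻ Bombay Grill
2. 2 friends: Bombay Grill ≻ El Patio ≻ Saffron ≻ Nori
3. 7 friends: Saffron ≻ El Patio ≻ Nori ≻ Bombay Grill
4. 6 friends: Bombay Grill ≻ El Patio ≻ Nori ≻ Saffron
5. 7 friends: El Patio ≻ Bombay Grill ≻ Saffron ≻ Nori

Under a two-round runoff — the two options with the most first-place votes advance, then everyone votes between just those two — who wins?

Round 1 first-place votes: Nori 0, Saffron 11, El Patio 7, Bombay Grill 8.
Saffron and Bombay Grill advance.
Runoff: Saffron is preferred to Bombay Grill by 11 voters; Bombay Grill by 15.
Bombay Grill wins the runoff.

Bombay Grill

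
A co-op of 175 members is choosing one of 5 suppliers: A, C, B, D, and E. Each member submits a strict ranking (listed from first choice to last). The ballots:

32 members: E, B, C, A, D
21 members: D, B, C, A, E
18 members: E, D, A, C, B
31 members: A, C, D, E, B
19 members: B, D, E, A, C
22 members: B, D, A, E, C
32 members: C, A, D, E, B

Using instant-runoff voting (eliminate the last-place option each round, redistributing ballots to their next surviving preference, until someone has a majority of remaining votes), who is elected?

B

Round 1: A 31, C 32, B 41, D 21, E 50. Eliminate D.
Round 2: A 31, C 32, B 62, E 50. Eliminate A.
Round 3: C 63, B 62, E 50. Eliminate E.
Round 4: C 81, B 94. B has a majority.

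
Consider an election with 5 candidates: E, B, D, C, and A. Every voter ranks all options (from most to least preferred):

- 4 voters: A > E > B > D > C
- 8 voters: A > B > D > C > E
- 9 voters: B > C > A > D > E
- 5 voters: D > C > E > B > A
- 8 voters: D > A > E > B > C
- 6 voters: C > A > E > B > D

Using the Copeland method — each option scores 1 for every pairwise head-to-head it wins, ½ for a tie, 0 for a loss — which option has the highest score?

E: beats B; loses to D, C, and A → score 1.
B: beats D and C; loses to E and A → score 2.
D: beats E and C; loses to B and A → score 2.
C: beats E; ties A; loses to B and D → score 1.5.
A: beats E, B, and D; ties C → score 3.5.
A has the best pairwise record.

A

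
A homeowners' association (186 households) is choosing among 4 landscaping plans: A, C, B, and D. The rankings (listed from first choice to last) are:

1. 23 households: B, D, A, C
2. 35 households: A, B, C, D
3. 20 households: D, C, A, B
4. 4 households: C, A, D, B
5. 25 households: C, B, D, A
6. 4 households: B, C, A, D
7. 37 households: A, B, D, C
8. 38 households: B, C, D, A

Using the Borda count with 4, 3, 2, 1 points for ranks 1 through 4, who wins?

A: 23·2 + 35·4 + 20·2 + 4·3 + 25·1 + 4·2 + 37·4 + 38·1 = 457
C: 23·1 + 35·2 + 20·3 + 4·4 + 25·4 + 4·3 + 37·1 + 38·3 = 432
B: 23·4 + 35·3 + 20·1 + 4·1 + 25·3 + 4·4 + 37·3 + 38·4 = 575
D: 23·3 + 35·1 + 20·4 + 4·2 + 25·2 + 4·1 + 37·2 + 38·2 = 396
B has the highest Borda score (575).

B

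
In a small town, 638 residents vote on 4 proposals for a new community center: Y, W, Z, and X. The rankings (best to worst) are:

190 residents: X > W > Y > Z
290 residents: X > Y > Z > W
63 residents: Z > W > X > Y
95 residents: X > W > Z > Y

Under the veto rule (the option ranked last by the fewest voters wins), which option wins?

Last-place votes: Y 158, W 290, Z 190, X 0.
X is ranked last by the fewest voters, so X wins.

X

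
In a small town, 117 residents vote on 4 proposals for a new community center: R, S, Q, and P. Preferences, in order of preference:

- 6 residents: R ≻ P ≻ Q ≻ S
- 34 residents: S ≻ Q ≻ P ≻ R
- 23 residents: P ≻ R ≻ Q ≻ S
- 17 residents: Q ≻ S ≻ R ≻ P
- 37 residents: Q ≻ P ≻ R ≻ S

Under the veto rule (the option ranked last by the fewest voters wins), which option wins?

Last-place votes: R 34, S 66, Q 0, P 17.
Q is ranked last by the fewest voters, so Q wins.

Q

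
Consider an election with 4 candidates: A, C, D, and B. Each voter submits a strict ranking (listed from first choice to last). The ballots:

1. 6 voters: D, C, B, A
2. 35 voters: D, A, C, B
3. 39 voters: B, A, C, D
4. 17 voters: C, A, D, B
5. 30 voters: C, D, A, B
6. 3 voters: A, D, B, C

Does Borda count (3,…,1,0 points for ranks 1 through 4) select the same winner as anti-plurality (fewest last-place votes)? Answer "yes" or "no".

yes

Borda — scores: A 221, C 227, D 206, B 126. Winner: C.
Anti-plurality — last-place votes: A 6, C 3, D 39, B 82. Winner: C.
The two methods agree.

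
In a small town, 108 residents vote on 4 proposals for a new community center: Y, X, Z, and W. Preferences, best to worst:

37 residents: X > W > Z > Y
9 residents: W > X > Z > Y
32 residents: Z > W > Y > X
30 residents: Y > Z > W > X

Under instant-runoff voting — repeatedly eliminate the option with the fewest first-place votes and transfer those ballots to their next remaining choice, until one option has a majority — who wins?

Round 1: Y 30, X 37, Z 32, W 9. Eliminate W.
Round 2: Y 30, X 46, Z 32. Eliminate Y.
Round 3: X 46, Z 62. Z has a majority.

Z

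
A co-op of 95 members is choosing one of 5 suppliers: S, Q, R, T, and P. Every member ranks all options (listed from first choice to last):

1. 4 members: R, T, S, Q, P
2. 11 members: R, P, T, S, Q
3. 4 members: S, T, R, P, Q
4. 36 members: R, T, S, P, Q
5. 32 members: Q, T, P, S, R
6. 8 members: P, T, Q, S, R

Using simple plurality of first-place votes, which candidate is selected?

First-place votes: S 4, Q 32, R 51, T 0, P 8.
R has the most first-place votes.

R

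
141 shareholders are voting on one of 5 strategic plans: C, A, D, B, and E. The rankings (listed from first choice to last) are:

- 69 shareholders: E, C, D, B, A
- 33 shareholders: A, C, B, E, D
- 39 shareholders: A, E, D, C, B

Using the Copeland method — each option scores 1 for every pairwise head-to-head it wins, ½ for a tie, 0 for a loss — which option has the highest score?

C: beats D and B; loses to A and E → score 2.
A: beats C, D, B, and E → score 4.
D: beats B; loses to C, A, and E → score 1.
B: loses to C, A, D, and E → score 0.
E: beats C, D, and B; loses to A → score 3.
A has the best pairwise record.

A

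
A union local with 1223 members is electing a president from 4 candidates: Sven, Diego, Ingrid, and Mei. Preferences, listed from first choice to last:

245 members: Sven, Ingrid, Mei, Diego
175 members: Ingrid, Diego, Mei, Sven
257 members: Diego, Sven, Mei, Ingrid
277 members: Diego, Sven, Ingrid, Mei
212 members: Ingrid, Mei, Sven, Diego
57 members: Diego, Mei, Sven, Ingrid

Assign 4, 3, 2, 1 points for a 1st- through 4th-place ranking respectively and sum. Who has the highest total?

Diego

Sven: 245·4 + 175·1 + 257·3 + 277·3 + 212·2 + 57·2 = 3295
Diego: 245·1 + 175·3 + 257·4 + 277·4 + 212·1 + 57·4 = 3346
Ingrid: 245·3 + 175·4 + 257·1 + 277·2 + 212·4 + 57·1 = 3151
Mei: 245·2 + 175·2 + 257·2 + 277·1 + 212·3 + 57·3 = 2438
Diego has the highest Borda score (3346).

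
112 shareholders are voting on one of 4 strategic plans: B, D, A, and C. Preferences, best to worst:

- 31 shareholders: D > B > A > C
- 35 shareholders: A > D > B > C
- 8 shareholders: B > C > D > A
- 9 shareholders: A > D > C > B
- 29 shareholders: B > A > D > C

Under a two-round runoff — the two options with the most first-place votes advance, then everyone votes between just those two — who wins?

B

Round 1 first-place votes: B 37, D 31, A 44, C 0.
A and B advance.
Runoff: A is preferred to B by 44 voters; B by 68.
B wins the runoff.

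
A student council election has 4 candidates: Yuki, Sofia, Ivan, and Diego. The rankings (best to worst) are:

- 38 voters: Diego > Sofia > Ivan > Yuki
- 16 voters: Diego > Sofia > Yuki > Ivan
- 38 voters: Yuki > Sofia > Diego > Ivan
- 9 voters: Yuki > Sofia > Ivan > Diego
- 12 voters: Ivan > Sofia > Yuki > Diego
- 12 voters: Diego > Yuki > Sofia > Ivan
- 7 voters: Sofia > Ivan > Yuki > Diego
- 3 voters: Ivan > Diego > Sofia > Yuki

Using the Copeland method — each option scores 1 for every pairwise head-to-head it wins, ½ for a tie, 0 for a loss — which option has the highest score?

Diego

Yuki: beats Ivan; loses to Sofia and Diego → score 1.
Sofia: beats Yuki and Ivan; loses to Diego → score 2.
Ivan: loses to Yuki, Sofia, and Diego → score 0.
Diego: beats Yuki, Sofia, and Ivan → score 3.
Diego has the best pairwise record.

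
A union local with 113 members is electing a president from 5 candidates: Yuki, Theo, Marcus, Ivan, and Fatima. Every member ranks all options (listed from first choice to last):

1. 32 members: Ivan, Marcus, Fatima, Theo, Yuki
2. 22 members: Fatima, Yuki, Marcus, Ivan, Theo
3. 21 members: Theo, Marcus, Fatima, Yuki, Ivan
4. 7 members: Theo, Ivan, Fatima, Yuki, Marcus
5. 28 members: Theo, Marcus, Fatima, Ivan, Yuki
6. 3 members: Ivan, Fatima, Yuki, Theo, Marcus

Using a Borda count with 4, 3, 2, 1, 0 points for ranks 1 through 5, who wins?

Yuki: 32·0 + 22·3 + 21·1 + 7·1 + 28·0 + 3·2 = 100
Theo: 32·1 + 22·0 + 21·4 + 7·4 + 28·4 + 3·1 = 259
Marcus: 32·3 + 22·2 + 21·3 + 7·0 + 28·3 + 3·0 = 287
Ivan: 32·4 + 22·1 + 21·0 + 7·3 + 28·1 + 3·4 = 211
Fatima: 32·2 + 22·4 + 21·2 + 7·2 + 28·2 + 3·3 = 273
Marcus has the highest Borda score (287).

Marcus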